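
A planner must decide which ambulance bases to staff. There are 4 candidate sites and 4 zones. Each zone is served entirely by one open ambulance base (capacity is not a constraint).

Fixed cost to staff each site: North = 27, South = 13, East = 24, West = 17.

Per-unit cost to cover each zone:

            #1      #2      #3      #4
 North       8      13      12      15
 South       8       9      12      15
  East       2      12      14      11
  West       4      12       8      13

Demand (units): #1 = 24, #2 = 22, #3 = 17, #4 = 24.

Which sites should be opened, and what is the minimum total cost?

For any fixed open set, each zone goes to its cheapest open site; total = fixed + service.
{South, East, West}: #1→East 2·24=48, #2→South 9·22=198, #3→West 8·17=136, #4→East 11·24=264. Service 646; fixed 54; total 700.
{North, South, East, West}: service 646 + fixed 81 = 727
{South, East}: #1→East 2·24=48, #2→South 9·22=198, #3→South 12·17=204, #4→East 11·24=264. Service 714; fixed 37; total 751.
{South}: service 954 + fixed 13 = 967
(All 15 nonempty subsets were checked; South, East and West is lowest.)

Open South, East and West; minimum total cost 700.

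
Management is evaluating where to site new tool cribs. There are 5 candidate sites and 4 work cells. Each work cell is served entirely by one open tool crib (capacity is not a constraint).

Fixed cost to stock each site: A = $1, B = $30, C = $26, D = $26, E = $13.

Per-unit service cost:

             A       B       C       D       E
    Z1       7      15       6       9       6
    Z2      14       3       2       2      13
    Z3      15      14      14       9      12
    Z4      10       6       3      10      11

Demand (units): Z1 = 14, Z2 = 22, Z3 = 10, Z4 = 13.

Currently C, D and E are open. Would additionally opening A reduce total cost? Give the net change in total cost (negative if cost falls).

Current service cost with {C, D, E}: 257.
Adding A: each work cell re-picks its cheapest; new service cost 257, saving 0.
Extra fixed cost: 1. Net change = 1 − 0 = 1.
(Totals: 322 → 323.)

No — net change +1 (cost rises by 1).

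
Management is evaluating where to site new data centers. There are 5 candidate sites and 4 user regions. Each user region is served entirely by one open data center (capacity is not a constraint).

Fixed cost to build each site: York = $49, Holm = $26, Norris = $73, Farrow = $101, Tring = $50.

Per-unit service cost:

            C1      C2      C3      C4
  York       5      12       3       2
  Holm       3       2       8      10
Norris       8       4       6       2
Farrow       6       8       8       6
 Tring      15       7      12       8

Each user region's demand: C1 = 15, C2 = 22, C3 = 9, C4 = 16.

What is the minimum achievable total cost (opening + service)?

Minimum total cost: 223

For any fixed open set, each user region goes to its cheapest open site; total = fixed + service.
{York, Holm}: C1→Holm 3·15=45, C2→Holm 2·22=44, C3→York 3·9=27, C4→York 2·16=32. Service 148; fixed 75; total 223.
{York, Holm, Tring}: service 148 + fixed 125 = 273
{Holm, Norris}: service 175 + fixed 99 = 274
{York, Holm, Norris, Farrow, Tring}: service 148 + fixed 299 = 447
No other subset beats 223.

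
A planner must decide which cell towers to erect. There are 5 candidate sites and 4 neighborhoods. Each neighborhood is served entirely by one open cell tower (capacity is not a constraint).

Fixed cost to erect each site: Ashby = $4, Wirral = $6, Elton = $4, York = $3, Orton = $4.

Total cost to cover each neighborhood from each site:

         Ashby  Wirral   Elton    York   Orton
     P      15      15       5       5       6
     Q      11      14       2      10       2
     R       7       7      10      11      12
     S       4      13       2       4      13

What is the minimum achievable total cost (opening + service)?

For any fixed open set, each neighborhood goes to its cheapest open site; total = fixed + service.
{Elton}: P→Elton 5, Q→Elton 2, R→Elton 10, S→Elton 2. Service 19; fixed 4; total 23.
{Ashby, Elton}: service 16 + fixed 8 = 24
{Wirral, Elton}: P→Elton 5, Q→Elton 2, R→Wirral 7, S→Elton 2. Service 16; fixed 10; total 26.
{Ashby, Wirral, Elton, York, Orton}: P→Elton 5, Q→Elton 2, R→Ashby 7, S→Elton 2. Service 16; fixed 21; total 37.
No other subset beats 23.

Minimum total cost: 23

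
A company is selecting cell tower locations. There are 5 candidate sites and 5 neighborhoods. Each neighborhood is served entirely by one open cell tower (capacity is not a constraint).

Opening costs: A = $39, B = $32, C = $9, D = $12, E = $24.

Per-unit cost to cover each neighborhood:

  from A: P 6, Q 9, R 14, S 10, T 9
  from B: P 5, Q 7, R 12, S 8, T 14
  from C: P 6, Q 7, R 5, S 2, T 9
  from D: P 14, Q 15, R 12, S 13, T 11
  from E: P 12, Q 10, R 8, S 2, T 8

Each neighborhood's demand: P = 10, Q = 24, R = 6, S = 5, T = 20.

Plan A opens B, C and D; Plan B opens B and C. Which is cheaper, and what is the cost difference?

Plan B is cheaper by 12.

Plan A: {B, C, D}: P→B 5·10=50, Q→B 7·24=168, R→C 5·6=30, S→C 2·5=10, T→C 9·20=180. Service 438; fixed 53; total 491.
Plan B: {B, C}: P→B 5·10=50, Q→B 7·24=168, R→C 5·6=30, S→C 2·5=10, T→C 9·20=180. Service 438; fixed 41; total 479.
Difference: |491 − 479| = 12.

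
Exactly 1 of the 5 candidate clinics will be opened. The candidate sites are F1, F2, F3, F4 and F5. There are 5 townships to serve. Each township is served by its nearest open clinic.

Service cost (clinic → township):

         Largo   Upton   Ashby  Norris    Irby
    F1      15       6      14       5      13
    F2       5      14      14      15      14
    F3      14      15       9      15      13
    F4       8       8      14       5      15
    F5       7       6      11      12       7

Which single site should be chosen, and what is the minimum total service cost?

With exactly 1 open, each township uses its cheapest among the chosen.
{F5}: Largo→F5 7, Upton→F5 6, Ashby→F5 11, Norris→F5 12, Irby→F5 7. Service cost 43.
{F4}: service cost 50
{F1}: service cost 53
Among all 5 size-1 choices, {F5} is lowest.

Choose F5 only; total service cost 43.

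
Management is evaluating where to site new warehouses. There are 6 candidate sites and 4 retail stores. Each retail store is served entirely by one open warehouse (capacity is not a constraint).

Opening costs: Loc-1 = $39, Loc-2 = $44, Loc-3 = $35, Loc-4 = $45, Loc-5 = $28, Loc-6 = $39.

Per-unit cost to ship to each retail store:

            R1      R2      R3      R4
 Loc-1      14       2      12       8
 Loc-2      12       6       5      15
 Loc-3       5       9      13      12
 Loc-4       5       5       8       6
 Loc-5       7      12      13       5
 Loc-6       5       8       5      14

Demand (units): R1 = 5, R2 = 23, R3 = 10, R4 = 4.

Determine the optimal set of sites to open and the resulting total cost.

For any fixed open set, each retail store goes to its cheapest open site; total = fixed + service.
{Loc-1, Loc-6}: R1→Loc-6 5·5=25, R2→Loc-1 2·23=46, R3→Loc-6 5·10=50, R4→Loc-1 8·4=32. Service 153; fixed 78; total 231.
{Loc-1, Loc-5, Loc-6}: service 141 + fixed 106 = 247
{Loc-1, Loc-4}: R1→Loc-4 5·5=25, R2→Loc-1 2·23=46, R3→Loc-4 8·10=80, R4→Loc-4 6·4=24. Service 175; fixed 84; total 259.
{Loc-1, Loc-2, Loc-3, Loc-4, Loc-5, Loc-6}: service 141 + fixed 230 = 371
No other subset beats 231.

Open Loc-1 and Loc-6; minimum total cost 231.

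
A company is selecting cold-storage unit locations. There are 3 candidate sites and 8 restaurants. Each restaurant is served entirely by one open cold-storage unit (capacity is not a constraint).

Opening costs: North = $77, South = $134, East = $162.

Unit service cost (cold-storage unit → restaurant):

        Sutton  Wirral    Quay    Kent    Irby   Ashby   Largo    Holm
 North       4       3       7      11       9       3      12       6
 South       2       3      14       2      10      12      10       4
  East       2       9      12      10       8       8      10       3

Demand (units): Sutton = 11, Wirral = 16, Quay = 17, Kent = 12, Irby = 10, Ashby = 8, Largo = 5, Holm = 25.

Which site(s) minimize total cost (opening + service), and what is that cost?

For any fixed open set, each restaurant goes to its cheapest open site; total = fixed + service.
{North, South}: Sutton→South 2·11=22, Wirral→North 3·16=48, Quay→North 7·17=119, Kent→South 2·12=24, Irby→North 9·10=90, Ashby→North 3·8=24, Largo→South 10·5=50, Holm→South 4·25=100. Service 477; fixed 211; total 688.
{North}: service 667 + fixed 77 = 744
{North, East}: service 538 + fixed 239 = 777
{North, South, East}: Sutton→South 2·11=22, Wirral→North 3·16=48, Quay→North 7·17=119, Kent→South 2·12=24, Irby→East 8·10=80, Ashby→North 3·8=24, Largo→South 10·5=50, Holm→East 3·25=75. Service 442; fixed 373; total 815.
No other subset beats 688.

Open North and South; minimum total cost 688.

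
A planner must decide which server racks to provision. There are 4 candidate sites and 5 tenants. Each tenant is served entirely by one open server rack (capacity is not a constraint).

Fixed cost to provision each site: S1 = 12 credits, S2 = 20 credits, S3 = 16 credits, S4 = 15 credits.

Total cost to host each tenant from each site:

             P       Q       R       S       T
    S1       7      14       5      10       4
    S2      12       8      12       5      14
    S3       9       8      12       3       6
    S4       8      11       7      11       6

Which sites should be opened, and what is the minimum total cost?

For any fixed open set, each tenant goes to its cheapest open site; total = fixed + service.
{S1}: P→S1 7, Q→S1 14, R→S1 5, S→S1 10, T→S1 4. Service 40; fixed 12; total 52.
{S3}: service 38 + fixed 16 = 54
{S1, S3}: P→S1 7, Q→S3 8, R→S1 5, S→S3 3, T→S1 4. Service 27; fixed 28; total 55.
{S1, S2, S3, S4}: P→S1 7, Q→S2 8, R→S1 5, S→S3 3, T→S1 4. Service 27; fixed 63; total 90.
No other subset beats 52.

Open S1 only; minimum total cost 52.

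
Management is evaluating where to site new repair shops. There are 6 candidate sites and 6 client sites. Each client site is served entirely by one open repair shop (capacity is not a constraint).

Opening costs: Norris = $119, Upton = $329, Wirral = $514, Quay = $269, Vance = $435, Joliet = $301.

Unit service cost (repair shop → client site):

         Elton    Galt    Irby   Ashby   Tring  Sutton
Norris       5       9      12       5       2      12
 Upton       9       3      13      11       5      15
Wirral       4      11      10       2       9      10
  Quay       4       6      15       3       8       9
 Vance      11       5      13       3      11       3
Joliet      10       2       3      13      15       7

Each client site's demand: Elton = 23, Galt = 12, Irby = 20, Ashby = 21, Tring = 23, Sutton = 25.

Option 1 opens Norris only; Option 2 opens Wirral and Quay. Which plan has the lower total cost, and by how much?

Option 1 is cheaper by 565.

Option 1: {Norris}: Elton→Norris 5·23=115, Galt→Norris 9·12=108, Irby→Norris 12·20=240, Ashby→Norris 5·21=105, Tring→Norris 2·23=46, Sutton→Norris 12·25=300. Service 914; fixed 119; total 1033.
Option 2: {Wirral, Quay}: Elton→Wirral 4·23=92, Galt→Quay 6·12=72, Irby→Wirral 10·20=200, Ashby→Wirral 2·21=42, Tring→Quay 8·23=184, Sutton→Quay 9·25=225. Service 815; fixed 783; total 1598.
Difference: |1033 − 1598| = 565.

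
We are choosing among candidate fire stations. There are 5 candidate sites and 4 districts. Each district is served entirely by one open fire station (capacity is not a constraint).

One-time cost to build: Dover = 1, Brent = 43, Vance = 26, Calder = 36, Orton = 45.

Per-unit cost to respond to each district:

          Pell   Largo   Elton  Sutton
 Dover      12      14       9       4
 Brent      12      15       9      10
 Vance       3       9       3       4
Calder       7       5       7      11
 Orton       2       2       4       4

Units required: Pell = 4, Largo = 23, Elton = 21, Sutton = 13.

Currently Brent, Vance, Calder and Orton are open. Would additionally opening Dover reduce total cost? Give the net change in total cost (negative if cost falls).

No — net change +1 (cost rises by 1).

Current service cost with {Brent, Vance, Calder, Orton}: 169.
Adding Dover: each district re-picks its cheapest; new service cost 169, saving 0.
Extra fixed cost: 1. Net change = 1 − 0 = 1.
(Totals: 319 → 320.)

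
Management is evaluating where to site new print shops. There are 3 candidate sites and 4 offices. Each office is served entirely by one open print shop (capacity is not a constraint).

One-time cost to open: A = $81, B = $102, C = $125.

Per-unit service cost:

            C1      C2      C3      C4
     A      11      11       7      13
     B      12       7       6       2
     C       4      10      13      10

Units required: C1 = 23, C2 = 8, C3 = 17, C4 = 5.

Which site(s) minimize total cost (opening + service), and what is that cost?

Open B and C; minimum total cost 487.

For any fixed open set, each office goes to its cheapest open site; total = fixed + service.
{B, C}: C1→C 4·23=92, C2→B 7·8=56, C3→B 6·17=102, C4→B 2·5=10. Service 260; fixed 227; total 487.
{B}: service 444 + fixed 102 = 546
{A, C}: service 341 + fixed 206 = 547
{A, B, C}: C1→C 4·23=92, C2→B 7·8=56, C3→B 6·17=102, C4→B 2·5=10. Service 260; fixed 308; total 568.
(All 7 nonempty subsets were checked; B and C is lowest.)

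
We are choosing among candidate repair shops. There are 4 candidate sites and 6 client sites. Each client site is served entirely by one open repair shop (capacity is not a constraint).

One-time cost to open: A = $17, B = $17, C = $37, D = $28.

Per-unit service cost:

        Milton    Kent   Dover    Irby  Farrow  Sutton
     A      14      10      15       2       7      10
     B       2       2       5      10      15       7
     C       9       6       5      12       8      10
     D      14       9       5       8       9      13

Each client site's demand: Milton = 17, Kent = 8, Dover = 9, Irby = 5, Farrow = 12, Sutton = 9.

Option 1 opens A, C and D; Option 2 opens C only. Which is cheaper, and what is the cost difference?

Option 1 is cheaper by 17.

Option 1: {A, C, D}: Milton→C 9·17=153, Kent→C 6·8=48, Dover→C 5·9=45, Irby→A 2·5=10, Farrow→A 7·12=84, Sutton→A 10·9=90. Service 430; fixed 82; total 512.
Option 2: {C}: Milton→C 9·17=153, Kent→C 6·8=48, Dover→C 5·9=45, Irby→C 12·5=60, Farrow→C 8·12=96, Sutton→C 10·9=90. Service 492; fixed 37; total 529.
Difference: |512 − 529| = 17.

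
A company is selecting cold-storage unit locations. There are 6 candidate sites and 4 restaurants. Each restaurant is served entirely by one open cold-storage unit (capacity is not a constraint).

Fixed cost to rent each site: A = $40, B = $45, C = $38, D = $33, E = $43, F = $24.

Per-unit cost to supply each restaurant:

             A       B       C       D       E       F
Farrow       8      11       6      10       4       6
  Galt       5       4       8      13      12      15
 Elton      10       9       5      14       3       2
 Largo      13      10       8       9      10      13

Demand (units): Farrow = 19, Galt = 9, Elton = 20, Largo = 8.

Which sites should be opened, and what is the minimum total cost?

For any fixed open set, each restaurant goes to its cheapest open site; total = fixed + service.
{B, F}: Farrow→F 6·19=114, Galt→B 4·9=36, Elton→F 2·20=40, Largo→B 10·8=80. Service 270; fixed 69; total 339.
{B, E}: service 252 + fixed 88 = 340
{A, E}: service 261 + fixed 83 = 344
{A, B, C, D, E, F}: service 216 + fixed 223 = 439
No other subset beats 339.

Open B and F; minimum total cost 339.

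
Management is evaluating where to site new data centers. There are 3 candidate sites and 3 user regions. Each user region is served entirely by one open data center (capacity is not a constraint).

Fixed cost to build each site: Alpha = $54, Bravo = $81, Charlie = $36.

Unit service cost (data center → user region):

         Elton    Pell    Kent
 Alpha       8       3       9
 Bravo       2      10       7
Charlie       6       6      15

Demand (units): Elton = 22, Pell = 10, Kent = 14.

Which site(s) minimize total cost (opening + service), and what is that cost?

For any fixed open set, each user region goes to its cheapest open site; total = fixed + service.
{Alpha, Bravo}: Elton→Bravo 2·22=44, Pell→Alpha 3·10=30, Kent→Bravo 7·14=98. Service 172; fixed 135; total 307.
{Bravo, Charlie}: service 202 + fixed 117 = 319
{Bravo}: service 242 + fixed 81 = 323
{Alpha, Bravo, Charlie}: service 172 + fixed 171 = 343
No other subset beats 307.

Open Alpha and Bravo; minimum total cost 307.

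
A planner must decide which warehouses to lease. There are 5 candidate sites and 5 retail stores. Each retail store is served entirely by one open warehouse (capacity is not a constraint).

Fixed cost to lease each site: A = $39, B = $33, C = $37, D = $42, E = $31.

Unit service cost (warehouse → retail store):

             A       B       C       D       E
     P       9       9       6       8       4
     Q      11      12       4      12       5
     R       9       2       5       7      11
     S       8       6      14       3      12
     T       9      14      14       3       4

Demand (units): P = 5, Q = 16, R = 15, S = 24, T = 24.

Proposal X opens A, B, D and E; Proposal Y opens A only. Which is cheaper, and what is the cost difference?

Proposal X: {A, B, D, E}: P→E 4·5=20, Q→E 5·16=80, R→B 2·15=30, S→D 3·24=72, T→D 3·24=72. Service 274; fixed 145; total 419.
Proposal Y: {A}: P→A 9·5=45, Q→A 11·16=176, R→A 9·15=135, S→A 8·24=192, T→A 9·24=216. Service 764; fixed 39; total 803.
Difference: |419 − 803| = 384.

Proposal X is cheaper by 384.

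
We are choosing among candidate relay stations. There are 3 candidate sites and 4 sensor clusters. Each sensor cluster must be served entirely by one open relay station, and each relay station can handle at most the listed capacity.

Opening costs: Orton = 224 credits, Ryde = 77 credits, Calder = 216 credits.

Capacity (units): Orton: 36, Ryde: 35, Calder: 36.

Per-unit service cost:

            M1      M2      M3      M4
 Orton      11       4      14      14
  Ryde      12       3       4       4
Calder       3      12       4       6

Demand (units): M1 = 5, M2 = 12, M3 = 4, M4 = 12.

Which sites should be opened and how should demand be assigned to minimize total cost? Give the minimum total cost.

Open {Ryde}: M1→Ryde 12·5=60, M2→Ryde 3·12=36, M3→Ryde 4·4=16, M4→Ryde 4·12=48.
Loads: Ryde carries 33/35. Service 160; fixed 77; total 237.
Next best feasible plan costs 408.

Minimum total cost: 237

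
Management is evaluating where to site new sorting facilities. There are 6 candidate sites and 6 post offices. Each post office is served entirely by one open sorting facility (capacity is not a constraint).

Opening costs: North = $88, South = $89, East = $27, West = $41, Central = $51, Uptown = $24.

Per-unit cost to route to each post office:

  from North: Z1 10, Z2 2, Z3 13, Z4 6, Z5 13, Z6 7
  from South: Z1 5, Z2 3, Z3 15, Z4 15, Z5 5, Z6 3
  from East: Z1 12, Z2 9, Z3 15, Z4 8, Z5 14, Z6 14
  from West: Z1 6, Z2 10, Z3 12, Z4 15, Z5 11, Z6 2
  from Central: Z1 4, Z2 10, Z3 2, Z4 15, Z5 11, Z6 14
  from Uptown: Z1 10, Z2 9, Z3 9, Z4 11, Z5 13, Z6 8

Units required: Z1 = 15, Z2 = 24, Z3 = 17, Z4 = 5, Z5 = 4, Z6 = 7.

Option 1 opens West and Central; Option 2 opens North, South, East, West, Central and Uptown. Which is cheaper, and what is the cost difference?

Option 1: {West, Central}: Z1→Central 4·15=60, Z2→West 10·24=240, Z3→Central 2·17=34, Z4→West 15·5=75, Z5→West 11·4=44, Z6→West 2·7=14. Service 467; fixed 92; total 559.
Option 2: {North, South, East, West, Central, Uptown}: Z1→Central 4·15=60, Z2→North 2·24=48, Z3→Central 2·17=34, Z4→North 6·5=30, Z5→South 5·4=20, Z6→West 2·7=14. Service 206; fixed 320; total 526.
Difference: |559 − 526| = 33.

Option 2 is cheaper by 33.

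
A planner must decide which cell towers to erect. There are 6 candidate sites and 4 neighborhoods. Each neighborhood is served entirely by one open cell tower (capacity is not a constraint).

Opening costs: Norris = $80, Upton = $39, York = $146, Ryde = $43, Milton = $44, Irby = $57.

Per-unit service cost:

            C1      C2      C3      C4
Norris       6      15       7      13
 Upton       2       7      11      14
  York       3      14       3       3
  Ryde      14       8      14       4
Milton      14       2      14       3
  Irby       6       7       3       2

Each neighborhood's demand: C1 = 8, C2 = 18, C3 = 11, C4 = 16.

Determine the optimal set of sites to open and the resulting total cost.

Open Milton and Irby; minimum total cost 250.

For any fixed open set, each neighborhood goes to its cheapest open site; total = fixed + service.
{Milton, Irby}: C1→Irby 6·8=48, C2→Milton 2·18=36, C3→Irby 3·11=33, C4→Irby 2·16=32. Service 149; fixed 101; total 250.
{Upton, Milton, Irby}: C1→Upton 2·8=16, C2→Milton 2·18=36, C3→Irby 3·11=33, C4→Irby 2·16=32. Service 117; fixed 140; total 257.
{Ryde, Milton, Irby}: C1→Irby 6·8=48, C2→Milton 2·18=36, C3→Irby 3·11=33, C4→Irby 2·16=32. Service 149; fixed 144; total 293.
{Norris, Upton, York, Ryde, Milton, Irby}: service 117 + fixed 409 = 526
No other subset beats 250.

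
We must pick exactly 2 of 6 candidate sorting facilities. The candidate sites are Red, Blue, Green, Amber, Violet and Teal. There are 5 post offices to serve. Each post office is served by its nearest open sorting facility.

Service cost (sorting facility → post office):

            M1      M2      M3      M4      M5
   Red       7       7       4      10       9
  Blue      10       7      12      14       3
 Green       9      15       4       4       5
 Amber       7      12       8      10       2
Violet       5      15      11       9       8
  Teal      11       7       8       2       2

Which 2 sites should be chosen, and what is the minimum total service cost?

Choose Red and Teal; total service cost 22.

With exactly 2 open, each post office uses its cheapest among the chosen.
{Red, Teal}: M1→Red 7, M2→Red 7, M3→Red 4, M4→Teal 2, M5→Teal 2. Service cost 22.
{Green, Teal}: service cost 24
{Violet, Teal}: service cost 24
Among all 15 size-2 choices, {Red, Teal} is lowest.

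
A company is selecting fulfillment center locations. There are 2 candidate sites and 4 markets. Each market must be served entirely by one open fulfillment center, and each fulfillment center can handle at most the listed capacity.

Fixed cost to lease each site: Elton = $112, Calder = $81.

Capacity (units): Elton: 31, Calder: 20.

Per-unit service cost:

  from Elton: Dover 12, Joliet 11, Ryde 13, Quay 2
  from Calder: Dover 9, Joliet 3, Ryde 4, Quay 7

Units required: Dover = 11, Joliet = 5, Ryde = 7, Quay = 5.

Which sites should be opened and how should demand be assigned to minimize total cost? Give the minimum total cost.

Minimum total cost: 378

Open {Elton, Calder}: Dover→Elton 12·11=132, Joliet→Calder 3·5=15, Ryde→Calder 4·7=28, Quay→Elton 2·5=10.
Loads: Elton carries 16/31, Calder carries 12/20. Service 185; fixed 193; total 378.
Next best feasible plan costs 385.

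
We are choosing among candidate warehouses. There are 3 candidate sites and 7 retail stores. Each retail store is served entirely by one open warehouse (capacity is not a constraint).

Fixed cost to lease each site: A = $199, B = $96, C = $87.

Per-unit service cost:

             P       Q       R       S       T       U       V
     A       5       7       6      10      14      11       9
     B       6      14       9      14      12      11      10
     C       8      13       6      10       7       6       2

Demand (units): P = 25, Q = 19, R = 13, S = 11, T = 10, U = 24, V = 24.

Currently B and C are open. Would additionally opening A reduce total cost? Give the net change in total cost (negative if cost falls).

Current service cost with {B, C}: 847.
Adding A: each retail store re-picks its cheapest; new service cost 708, saving 139.
Extra fixed cost: 199. Net change = 199 − 139 = 60.
(Totals: 1030 → 1090.)

No — net change +60 (cost rises by 60).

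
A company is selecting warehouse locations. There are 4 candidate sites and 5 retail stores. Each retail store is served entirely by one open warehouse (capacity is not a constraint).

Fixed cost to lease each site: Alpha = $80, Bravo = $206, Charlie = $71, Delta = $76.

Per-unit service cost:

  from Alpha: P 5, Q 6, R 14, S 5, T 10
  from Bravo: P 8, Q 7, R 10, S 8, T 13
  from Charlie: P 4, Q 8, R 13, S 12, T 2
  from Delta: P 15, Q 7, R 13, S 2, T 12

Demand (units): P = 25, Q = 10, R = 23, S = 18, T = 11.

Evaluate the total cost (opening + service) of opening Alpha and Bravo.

Each retail store is assigned to its cheapest site among the open ones.
{Alpha, Bravo}: P→Alpha 5·25=125, Q→Alpha 6·10=60, R→Bravo 10·23=230, S→Alpha 5·18=90, T→Alpha 10·11=110. Service 615; fixed 286; total 901.

Total cost: 901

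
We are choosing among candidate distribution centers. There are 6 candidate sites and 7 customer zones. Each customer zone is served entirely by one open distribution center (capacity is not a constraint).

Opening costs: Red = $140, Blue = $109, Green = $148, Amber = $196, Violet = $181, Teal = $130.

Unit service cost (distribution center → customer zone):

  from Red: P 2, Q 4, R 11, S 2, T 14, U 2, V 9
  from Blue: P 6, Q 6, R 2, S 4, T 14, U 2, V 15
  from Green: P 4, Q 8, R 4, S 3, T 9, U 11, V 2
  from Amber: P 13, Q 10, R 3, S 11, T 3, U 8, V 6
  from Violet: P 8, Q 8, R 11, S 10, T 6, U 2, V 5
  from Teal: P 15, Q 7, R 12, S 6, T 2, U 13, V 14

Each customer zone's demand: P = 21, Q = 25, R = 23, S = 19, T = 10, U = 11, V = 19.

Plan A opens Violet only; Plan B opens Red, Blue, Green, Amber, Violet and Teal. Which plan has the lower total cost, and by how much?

Plan A is cheaper by 41.

Plan A: {Violet}: P→Violet 8·21=168, Q→Violet 8·25=200, R→Violet 11·23=253, S→Violet 10·19=190, T→Violet 6·10=60, U→Violet 2·11=22, V→Violet 5·19=95. Service 988; fixed 181; total 1169.
Plan B: {Red, Blue, Green, Amber, Violet, Teal}: P→Red 2·21=42, Q→Red 4·25=100, R→Blue 2·23=46, S→Red 2·19=38, T→Teal 2·10=20, U→Red 2·11=22, V→Green 2·19=38. Service 306; fixed 904; total 1210.
Difference: |1169 − 1210| = 41.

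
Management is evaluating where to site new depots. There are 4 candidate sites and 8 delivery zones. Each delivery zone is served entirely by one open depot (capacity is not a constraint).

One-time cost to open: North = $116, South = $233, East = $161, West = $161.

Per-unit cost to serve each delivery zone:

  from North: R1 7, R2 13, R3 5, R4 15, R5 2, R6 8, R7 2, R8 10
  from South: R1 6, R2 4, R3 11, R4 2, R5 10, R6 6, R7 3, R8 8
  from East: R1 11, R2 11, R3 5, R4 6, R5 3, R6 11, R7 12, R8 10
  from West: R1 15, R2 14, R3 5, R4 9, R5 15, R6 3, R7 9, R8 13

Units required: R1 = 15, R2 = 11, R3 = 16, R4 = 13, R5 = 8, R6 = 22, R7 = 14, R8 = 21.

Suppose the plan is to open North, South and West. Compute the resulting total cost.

Total cost: 1028

Each delivery zone is assigned to its cheapest site among the open ones.
{North, South, West}: R1→South 6·15=90, R2→South 4·11=44, R3→North 5·16=80, R4→South 2·13=26, R5→North 2·8=16, R6→West 3·22=66, R7→North 2·14=28, R8→South 8·21=168. Service 518; fixed 510; total 1028.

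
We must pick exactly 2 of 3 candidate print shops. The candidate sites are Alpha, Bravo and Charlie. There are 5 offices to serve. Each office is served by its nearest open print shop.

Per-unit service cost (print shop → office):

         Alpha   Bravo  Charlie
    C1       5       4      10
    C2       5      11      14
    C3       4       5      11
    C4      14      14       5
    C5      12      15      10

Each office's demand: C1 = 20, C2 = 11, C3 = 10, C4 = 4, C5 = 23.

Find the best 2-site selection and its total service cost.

With exactly 2 open, each office uses its cheapest among the chosen.
{Alpha, Charlie}: C1→Alpha 5·20=100, C2→Alpha 5·11=55, C3→Alpha 4·10=40, C4→Charlie 5·4=20, C5→Charlie 10·23=230. Service cost 445.
{Bravo, Charlie}: service cost 501
{Alpha, Bravo}: service cost 507
Among all 3 size-2 choices, {Alpha, Charlie} is lowest.

Choose Alpha and Charlie; total service cost 445.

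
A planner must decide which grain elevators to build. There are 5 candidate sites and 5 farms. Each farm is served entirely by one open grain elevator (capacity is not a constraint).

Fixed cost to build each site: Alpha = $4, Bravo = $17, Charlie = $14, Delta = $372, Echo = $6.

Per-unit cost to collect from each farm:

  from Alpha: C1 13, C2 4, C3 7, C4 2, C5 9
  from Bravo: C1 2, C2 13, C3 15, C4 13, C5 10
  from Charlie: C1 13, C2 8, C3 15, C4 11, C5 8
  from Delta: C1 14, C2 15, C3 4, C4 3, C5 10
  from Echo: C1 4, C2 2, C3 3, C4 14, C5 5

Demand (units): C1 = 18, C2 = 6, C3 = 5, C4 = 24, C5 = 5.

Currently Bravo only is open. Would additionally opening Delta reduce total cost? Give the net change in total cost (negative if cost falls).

No — net change +77 (cost rises by 77).

Current service cost with {Bravo}: 551.
Adding Delta: each farm re-picks its cheapest; new service cost 256, saving 295.
Extra fixed cost: 372. Net change = 372 − 295 = 77.
(Totals: 568 → 645.)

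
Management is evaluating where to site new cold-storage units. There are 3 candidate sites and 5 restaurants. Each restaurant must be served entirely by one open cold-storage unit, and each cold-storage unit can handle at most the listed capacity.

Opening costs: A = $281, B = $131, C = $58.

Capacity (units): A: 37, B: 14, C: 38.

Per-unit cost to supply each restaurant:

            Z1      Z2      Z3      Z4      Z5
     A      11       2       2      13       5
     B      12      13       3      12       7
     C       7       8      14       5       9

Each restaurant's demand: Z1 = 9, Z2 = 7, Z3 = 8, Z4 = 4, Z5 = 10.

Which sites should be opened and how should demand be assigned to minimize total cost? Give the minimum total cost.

Minimum total cost: 399

Open {C}: Z1→C 7·9=63, Z2→C 8·7=56, Z3→C 14·8=112, Z4→C 5·4=20, Z5→C 9·10=90.
Loads: C carries 38/38. Service 341; fixed 58; total 399.
Next best feasible plan costs 442.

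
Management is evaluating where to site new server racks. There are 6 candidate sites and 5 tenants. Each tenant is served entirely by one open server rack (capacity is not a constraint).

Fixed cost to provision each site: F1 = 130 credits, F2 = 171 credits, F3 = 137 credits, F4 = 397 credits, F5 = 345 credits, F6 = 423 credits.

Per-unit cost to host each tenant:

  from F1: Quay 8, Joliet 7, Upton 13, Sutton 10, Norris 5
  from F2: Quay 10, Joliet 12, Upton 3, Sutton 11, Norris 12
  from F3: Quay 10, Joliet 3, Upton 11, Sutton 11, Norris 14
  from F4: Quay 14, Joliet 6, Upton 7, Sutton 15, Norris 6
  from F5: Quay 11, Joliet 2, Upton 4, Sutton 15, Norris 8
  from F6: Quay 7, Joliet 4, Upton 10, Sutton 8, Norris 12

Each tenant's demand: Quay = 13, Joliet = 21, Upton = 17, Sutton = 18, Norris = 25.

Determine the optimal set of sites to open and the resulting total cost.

Open F1 only; minimum total cost 907.

For any fixed open set, each tenant goes to its cheapest open site; total = fixed + service.
{F1}: Quay→F1 8·13=104, Joliet→F1 7·21=147, Upton→F1 13·17=221, Sutton→F1 10·18=180, Norris→F1 5·25=125. Service 777; fixed 130; total 907.
{F1, F2}: service 607 + fixed 301 = 908
{F1, F3}: Quay→F1 8·13=104, Joliet→F3 3·21=63, Upton→F3 11·17=187, Sutton→F1 10·18=180, Norris→F1 5·25=125. Service 659; fixed 267; total 926.
{F1, F2, F3, F4, F5, F6}: service 453 + fixed 1603 = 2056
No other subset beats 907.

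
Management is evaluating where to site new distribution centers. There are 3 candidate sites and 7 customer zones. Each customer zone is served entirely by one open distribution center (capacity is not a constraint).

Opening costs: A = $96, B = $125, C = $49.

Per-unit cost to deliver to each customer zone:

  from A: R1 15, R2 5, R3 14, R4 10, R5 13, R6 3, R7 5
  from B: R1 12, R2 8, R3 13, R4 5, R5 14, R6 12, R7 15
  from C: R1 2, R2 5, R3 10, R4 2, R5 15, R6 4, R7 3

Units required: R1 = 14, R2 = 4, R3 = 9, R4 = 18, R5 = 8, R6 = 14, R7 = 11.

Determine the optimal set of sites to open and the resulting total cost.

For any fixed open set, each customer zone goes to its cheapest open site; total = fixed + service.
{C}: R1→C 2·14=28, R2→C 5·4=20, R3→C 10·9=90, R4→C 2·18=36, R5→C 15·8=120, R6→C 4·14=56, R7→C 3·11=33. Service 383; fixed 49; total 432.
{A, C}: R1→C 2·14=28, R2→A 5·4=20, R3→C 10·9=90, R4→C 2·18=36, R5→A 13·8=104, R6→A 3·14=42, R7→C 3·11=33. Service 353; fixed 145; total 498.
{B, C}: R1→C 2·14=28, R2→C 5·4=20, R3→C 10·9=90, R4→C 2·18=36, R5→B 14·8=112, R6→C 4·14=56, R7→C 3·11=33. Service 375; fixed 174; total 549.
{A, B, C}: service 353 + fixed 270 = 623
(All 7 nonempty subsets were checked; C only is lowest.)

Open C only; minimum total cost 432.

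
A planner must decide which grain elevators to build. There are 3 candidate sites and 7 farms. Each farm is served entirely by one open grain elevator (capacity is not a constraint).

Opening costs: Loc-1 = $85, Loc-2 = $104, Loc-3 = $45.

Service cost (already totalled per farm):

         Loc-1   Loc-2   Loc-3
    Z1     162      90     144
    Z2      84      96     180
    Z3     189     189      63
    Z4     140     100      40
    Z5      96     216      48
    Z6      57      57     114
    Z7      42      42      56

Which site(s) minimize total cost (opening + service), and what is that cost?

For any fixed open set, each farm goes to its cheapest open site; total = fixed + service.
{Loc-2, Loc-3}: Z1→Loc-2 90, Z2→Loc-2 96, Z3→Loc-3 63, Z4→Loc-3 40, Z5→Loc-3 48, Z6→Loc-2 57, Z7→Loc-2 42. Service 436; fixed 149; total 585.
{Loc-1, Loc-3}: Z1→Loc-3 144, Z2→Loc-1 84, Z3→Loc-3 63, Z4→Loc-3 40, Z5→Loc-3 48, Z6→Loc-1 57, Z7→Loc-1 42. Service 478; fixed 130; total 608.
{Loc-1, Loc-2, Loc-3}: Z1→Loc-2 90, Z2→Loc-1 84, Z3→Loc-3 63, Z4→Loc-3 40, Z5→Loc-3 48, Z6→Loc-1 57, Z7→Loc-1 42. Service 424; fixed 234; total 658.
{Loc-3}: service 645 + fixed 45 = 690
No other subset beats 585.

Open Loc-2 and Loc-3; minimum total cost 585.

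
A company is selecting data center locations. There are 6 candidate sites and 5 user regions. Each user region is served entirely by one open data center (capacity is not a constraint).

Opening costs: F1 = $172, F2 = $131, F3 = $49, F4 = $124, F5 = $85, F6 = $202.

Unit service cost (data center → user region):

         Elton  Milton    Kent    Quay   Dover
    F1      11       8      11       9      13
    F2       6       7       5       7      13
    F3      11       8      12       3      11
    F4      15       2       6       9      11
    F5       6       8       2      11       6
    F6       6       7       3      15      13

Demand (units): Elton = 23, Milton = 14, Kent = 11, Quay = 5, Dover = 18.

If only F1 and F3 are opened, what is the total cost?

Total cost: 920

Each user region is assigned to its cheapest site among the open ones.
{F1, F3}: Elton→F1 11·23=253, Milton→F1 8·14=112, Kent→F1 11·11=121, Quay→F3 3·5=15, Dover→F3 11·18=198. Service 699; fixed 221; total 920.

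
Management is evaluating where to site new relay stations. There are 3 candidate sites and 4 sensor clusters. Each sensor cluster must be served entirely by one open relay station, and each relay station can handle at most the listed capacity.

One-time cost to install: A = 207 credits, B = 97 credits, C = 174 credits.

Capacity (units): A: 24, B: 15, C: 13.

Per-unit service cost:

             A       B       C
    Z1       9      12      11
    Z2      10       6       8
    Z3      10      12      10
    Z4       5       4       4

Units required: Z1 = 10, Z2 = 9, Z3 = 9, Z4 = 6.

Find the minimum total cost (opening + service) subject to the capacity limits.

Minimum total cost: 562

Open {A, B}: Z1→A 9·10=90, Z2→B 6·9=54, Z3→A 10·9=90, Z4→B 4·6=24.
Loads: A carries 19/24, B carries 15/15. Service 258; fixed 304; total 562.
Next best feasible plan costs 616.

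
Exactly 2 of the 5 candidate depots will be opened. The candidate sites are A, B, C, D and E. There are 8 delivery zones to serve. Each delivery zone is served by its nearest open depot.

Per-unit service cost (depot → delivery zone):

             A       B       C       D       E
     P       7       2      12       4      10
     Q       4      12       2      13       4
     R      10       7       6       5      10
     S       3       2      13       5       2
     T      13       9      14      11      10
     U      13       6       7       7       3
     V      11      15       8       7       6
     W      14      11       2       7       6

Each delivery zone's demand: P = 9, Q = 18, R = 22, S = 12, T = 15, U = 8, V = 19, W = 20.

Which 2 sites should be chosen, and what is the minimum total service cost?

With exactly 2 open, each delivery zone uses its cheapest among the chosen.
{B, C}: P→B 2·9=18, Q→C 2·18=36, R→C 6·22=132, S→B 2·12=24, T→B 9·15=135, U→B 6·8=48, V→C 8·19=152, W→C 2·20=40. Service cost 585.
{C, E}: service cost 610
{C, D}: service cost 636
Among all 10 size-2 choices, {B, C} is lowest.

Choose B and C; total service cost 585.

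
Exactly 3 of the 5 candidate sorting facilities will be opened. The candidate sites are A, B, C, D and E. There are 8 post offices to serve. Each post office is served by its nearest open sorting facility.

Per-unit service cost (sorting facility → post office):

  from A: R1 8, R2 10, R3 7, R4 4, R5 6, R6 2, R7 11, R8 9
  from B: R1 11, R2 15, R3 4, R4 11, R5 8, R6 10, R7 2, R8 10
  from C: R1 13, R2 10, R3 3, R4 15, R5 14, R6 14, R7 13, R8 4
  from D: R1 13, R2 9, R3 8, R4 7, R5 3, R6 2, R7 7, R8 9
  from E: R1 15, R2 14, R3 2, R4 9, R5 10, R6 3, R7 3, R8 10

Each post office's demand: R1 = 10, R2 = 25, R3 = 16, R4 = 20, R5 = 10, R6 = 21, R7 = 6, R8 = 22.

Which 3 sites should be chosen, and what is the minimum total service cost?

Choose A, C and D; total service cost 635.

With exactly 3 open, each post office uses its cheapest among the chosen.
{A, C, D}: R1→A 8·10=80, R2→D 9·25=225, R3→C 3·16=48, R4→A 4·20=80, R5→D 3·10=30, R6→A 2·21=42, R7→D 7·6=42, R8→C 4·22=88. Service cost 635.
{A, C, E}: service cost 650
{A, B, C}: service cost 660
Among all 10 size-3 choices, {A, C, D} is lowest.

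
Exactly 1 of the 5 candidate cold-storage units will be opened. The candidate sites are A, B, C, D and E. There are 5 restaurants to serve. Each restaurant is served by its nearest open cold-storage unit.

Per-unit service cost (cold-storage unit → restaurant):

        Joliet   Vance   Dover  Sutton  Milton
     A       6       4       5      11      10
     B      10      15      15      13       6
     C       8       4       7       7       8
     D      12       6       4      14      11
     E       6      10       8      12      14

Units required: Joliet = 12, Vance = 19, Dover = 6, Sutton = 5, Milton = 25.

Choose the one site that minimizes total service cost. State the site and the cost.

With exactly 1 open, each restaurant uses its cheapest among the chosen.
{C}: Joliet→C 8·12=96, Vance→C 4·19=76, Dover→C 7·6=42, Sutton→C 7·5=35, Milton→C 8·25=200. Service cost 449.
{A}: service cost 483
{D}: service cost 627
Among all 5 size-1 choices, {C} is lowest.

Choose C only; total service cost 449.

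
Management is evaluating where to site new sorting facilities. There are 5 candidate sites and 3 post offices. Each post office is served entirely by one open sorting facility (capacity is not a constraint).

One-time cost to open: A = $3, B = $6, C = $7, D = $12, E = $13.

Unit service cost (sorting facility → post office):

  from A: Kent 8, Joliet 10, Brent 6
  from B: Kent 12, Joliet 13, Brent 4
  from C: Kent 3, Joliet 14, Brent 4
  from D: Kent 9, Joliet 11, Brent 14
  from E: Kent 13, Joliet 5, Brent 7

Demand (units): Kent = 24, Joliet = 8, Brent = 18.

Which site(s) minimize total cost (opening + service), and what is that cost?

For any fixed open set, each post office goes to its cheapest open site; total = fixed + service.
{C, E}: Kent→C 3·24=72, Joliet→E 5·8=40, Brent→C 4·18=72. Service 184; fixed 20; total 204.
{A, C, E}: service 184 + fixed 23 = 207
{B, C, E}: Kent→C 3·24=72, Joliet→E 5·8=40, Brent→B 4·18=72. Service 184; fixed 26; total 210.
{A, B, C, D, E}: service 184 + fixed 41 = 225
No other subset beats 204.

Open C and E; minimum total cost 204.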